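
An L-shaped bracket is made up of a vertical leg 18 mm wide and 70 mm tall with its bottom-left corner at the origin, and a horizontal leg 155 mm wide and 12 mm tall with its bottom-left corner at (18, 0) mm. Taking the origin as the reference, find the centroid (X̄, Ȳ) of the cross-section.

X̄ = 60.57 mm, Ȳ = 17.71 mm

vertical leg: A = 18 × 70 = 1260.00, centroid at (9.00, 35.00).
horizontal leg: A = 155 × 12 = 1860.00, centroid at (95.50, 6.00).
ΣA = 3120.00 mm²
ΣAX̄ = (1260.00)(9.00) + (1860.00)(95.50) = 188970.00 mm³
ΣAȲ = (1260.00)(35.00) + (1860.00)(6.00) = 55260.00 mm³
X̄ = 188970.00 / 3120.00 = 60.57 mm
Ȳ = 55260.00 / 3120.00 = 17.71 mm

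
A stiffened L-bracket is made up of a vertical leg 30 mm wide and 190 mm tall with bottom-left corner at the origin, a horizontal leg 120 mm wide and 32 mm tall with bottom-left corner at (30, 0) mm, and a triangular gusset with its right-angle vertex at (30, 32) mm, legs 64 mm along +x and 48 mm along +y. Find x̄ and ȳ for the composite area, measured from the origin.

x̄ = 46.04 mm, ȳ = 61.09 mm

Part | A | x̄ᵢ | ȳᵢ | A·x̄ᵢ | A·ȳᵢ
vertical leg | 5700.00 | 15.00 | 95.00 | 85500.00 | 541500.00
horizontal leg | 3840.00 | 90.00 | 16.00 | 345600.00 | 61440.00
gusset | 1536.00 | 51.33 | 48.00 | 78848.00 | 73728.00
Σ | 11076.00 |  |  | 509948.00 | 676668.00
x̄ = 509948.00 / 11076.00 = 46.04 mm
ȳ = 676668.00 / 11076.00 = 61.09 mm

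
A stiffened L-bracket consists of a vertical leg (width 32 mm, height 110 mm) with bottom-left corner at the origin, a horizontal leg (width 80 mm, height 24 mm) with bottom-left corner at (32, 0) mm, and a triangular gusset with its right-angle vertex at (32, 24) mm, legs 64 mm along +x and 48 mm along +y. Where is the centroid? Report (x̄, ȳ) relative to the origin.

x̄ = 39.63 mm, ȳ = 39.86 mm

vertical leg: A = 32 × 110 = 3520.00, centroid at (16.00, 55.00).
horizontal leg: A = 80 × 24 = 1920.00, centroid at (72.00, 12.00).
gusset: A = ½·64·48 = 1536.00, centroid at (53.33, 40.00).
ΣA = 6976.00 mm², ΣAx̄ = 276480.00 mm³, ΣAȳ = 278080.00 mm³.
x̄ = 276480.00/6976.00 = 39.63 mm; ȳ = 278080.00/6976.00 = 39.86 mm.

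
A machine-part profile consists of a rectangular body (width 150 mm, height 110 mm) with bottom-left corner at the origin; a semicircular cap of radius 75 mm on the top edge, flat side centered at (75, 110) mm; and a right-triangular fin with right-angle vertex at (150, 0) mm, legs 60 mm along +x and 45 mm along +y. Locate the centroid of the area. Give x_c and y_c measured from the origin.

x_c = 79.81 mm, y_c = 81.73 mm

Part | A | x̄ᵢ | ȳᵢ | A·x̄ᵢ | A·ȳᵢ
rectangular body | 16500.00 | 75.00 | 55.00 | 1237500.00 | 907500.00
semicircular top | 8835.73 | 75.00 | 141.83 | 662679.70 | 1253180.23
triangular fin | 1350.00 | 170.00 | 15.00 | 229500.00 | 20250.00
Σ | 26685.73 |  |  | 2129679.70 | 2180930.23
x_c = 2129679.70 / 26685.73 = 79.81 mm
y_c = 2180930.23 / 26685.73 = 81.73 mm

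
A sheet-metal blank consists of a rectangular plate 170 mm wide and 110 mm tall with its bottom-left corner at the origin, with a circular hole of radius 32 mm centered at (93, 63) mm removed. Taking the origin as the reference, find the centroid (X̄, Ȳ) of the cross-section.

X̄ = 83.34 mm, Ȳ = 53.34 mm

plate: A = 170 × 110 = 18700.00, centroid at (85.00, 55.00).
hole: A = −π·32² = -3216.99, centroid at (93.00, 63.00).
ΣA = 15483.01 mm²
ΣAX̄ = (18700.00)(85.00) + (-3216.99)(93.00) = 1290319.85 mm³
ΣAȲ = (18700.00)(55.00) + (-3216.99)(63.00) = 825829.57 mm³
X̄ = 1290319.85 / 15483.01 = 83.34 mm
Ȳ = 825829.57 / 15483.01 = 53.34 mm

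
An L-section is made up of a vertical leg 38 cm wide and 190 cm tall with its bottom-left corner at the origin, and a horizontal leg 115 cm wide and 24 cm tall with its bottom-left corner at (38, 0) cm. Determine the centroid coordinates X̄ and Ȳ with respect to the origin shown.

X̄ = 40.16 cm, Ȳ = 72.05 cm

vertical leg: A = 38 × 190 = 7220.00, centroid at (19.00, 95.00).
horizontal leg: A = 115 × 24 = 2760.00, centroid at (95.50, 12.00).
ΣA = 9980.00 cm², ΣAX̄ = 400760.00 cm³, ΣAȲ = 719020.00 cm³.
X̄ = 400760.00/9980.00 = 40.16 cm; Ȳ = 719020.00/9980.00 = 72.05 cm.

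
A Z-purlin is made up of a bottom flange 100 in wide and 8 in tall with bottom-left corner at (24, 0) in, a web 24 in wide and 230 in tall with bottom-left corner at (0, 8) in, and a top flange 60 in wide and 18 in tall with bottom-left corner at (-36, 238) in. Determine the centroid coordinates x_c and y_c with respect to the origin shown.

x_c = 16.08 in, y_c = 128.23 in

bottom flange: A = 100 × 8 = 800.00, centroid at (74.00, 4.00).
web: A = 24 × 230 = 5520.00, centroid at (12.00, 123.00).
top flange: A = 60 × 18 = 1080.00, centroid at (-6.00, 247.00).
ΣA = 7400.00 in²
ΣAx_c = (800.00)(74.00) + (5520.00)(12.00) + (1080.00)(-6.00) = 118960.00 in³
ΣAy_c = (800.00)(4.00) + (5520.00)(123.00) + (1080.00)(247.00) = 948920.00 in³
x_c = 118960.00 / 7400.00 = 16.08 in
y_c = 948920.00 / 7400.00 = 128.23 in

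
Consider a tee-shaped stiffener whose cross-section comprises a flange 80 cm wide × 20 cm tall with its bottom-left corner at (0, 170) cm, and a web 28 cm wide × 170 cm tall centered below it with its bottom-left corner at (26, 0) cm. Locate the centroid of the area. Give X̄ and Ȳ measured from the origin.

web: A = 28 × 170 = 4760.00, centroid at (40.00, 85.00).
flange: A = 80 × 20 = 1600.00, centroid at (40.00, 180.00).
ΣA = 6360.00 cm²
ΣAX̄ = (4760.00)(40.00) + (1600.00)(40.00) = 254400.00 cm³
ΣAȲ = (4760.00)(85.00) + (1600.00)(180.00) = 692600.00 cm³
X̄ = 254400.00 / 6360.00 = 40.00 cm
Ȳ = 692600.00 / 6360.00 = 108.90 cm

X̄ = 40.00 cm, Ȳ = 108.90 cm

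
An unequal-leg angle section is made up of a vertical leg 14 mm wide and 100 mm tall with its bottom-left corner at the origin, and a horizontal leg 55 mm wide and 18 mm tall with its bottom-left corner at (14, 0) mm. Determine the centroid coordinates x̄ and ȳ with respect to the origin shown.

vertical leg: A = 14 × 100 = 1400.00, centroid at (7.00, 50.00).
horizontal leg: A = 55 × 18 = 990.00, centroid at (41.50, 9.00).
ΣA = 2390.00 mm², ΣAx̄ = 50885.00 mm³, ΣAȳ = 78910.00 mm³.
x̄ = 50885.00/2390.00 = 21.29 mm; ȳ = 78910.00/2390.00 = 33.02 mm.

x̄ = 21.29 mm, ȳ = 33.02 mm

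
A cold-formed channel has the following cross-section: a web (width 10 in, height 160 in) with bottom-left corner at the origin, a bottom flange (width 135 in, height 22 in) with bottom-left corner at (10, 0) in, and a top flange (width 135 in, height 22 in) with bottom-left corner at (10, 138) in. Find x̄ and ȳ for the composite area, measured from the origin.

Part | A | x̄ᵢ | ȳᵢ | A·x̄ᵢ | A·ȳᵢ
web | 1600.00 | 5.00 | 80.00 | 8000.00 | 128000.00
bottom flange | 2970.00 | 77.50 | 11.00 | 230175.00 | 32670.00
top flange | 2970.00 | 77.50 | 149.00 | 230175.00 | 442530.00
Σ | 7540.00 |  |  | 468350.00 | 603200.00
x̄ = 468350.00 / 7540.00 = 62.12 in
ȳ = 603200.00 / 7540.00 = 80.00 in

x̄ = 62.12 in, ȳ = 80.00 in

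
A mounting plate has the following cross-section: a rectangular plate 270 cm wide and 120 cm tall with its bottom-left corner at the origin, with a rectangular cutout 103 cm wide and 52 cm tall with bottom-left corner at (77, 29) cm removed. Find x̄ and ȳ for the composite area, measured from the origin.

x̄ = 136.29 cm, ȳ = 60.99 cm

Part | A | x̄ᵢ | ȳᵢ | A·x̄ᵢ | A·ȳᵢ
plate | 32400.00 | 135.00 | 60.00 | 4374000.00 | 1944000.00
hole | -5356.00 | 128.50 | 55.00 | -688246.00 | -294580.00
Σ | 27044.00 |  |  | 3685754.00 | 1649420.00
x̄ = 3685754.00 / 27044.00 = 136.29 cm
ȳ = 1649420.00 / 27044.00 = 60.99 cm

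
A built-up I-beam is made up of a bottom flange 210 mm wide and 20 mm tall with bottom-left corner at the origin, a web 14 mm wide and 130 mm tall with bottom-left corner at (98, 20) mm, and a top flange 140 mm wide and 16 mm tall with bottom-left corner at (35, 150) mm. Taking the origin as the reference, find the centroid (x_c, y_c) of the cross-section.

bottom flange: A = 210 × 20 = 4200.00, centroid at (105.00, 10.00).
web: A = 14 × 130 = 1820.00, centroid at (105.00, 85.00).
top flange: A = 140 × 16 = 2240.00, centroid at (105.00, 158.00).
ΣA = 8260.00 mm², ΣAx_c = 867300.00 mm³, ΣAy_c = 550620.00 mm³.
x_c = 867300.00/8260.00 = 105.00 mm; y_c = 550620.00/8260.00 = 66.66 mm.

x_c = 105.00 mm, y_c = 66.66 mm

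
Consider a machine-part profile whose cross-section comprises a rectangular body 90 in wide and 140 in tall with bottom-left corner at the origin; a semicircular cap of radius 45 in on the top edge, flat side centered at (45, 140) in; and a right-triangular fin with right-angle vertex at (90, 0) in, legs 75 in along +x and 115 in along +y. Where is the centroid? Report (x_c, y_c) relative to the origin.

rectangular body: A = 90 × 140 = 12600.00, centroid at (45.00, 70.00).
semicircular top: A = ½π·45² = 3180.86, centroid at (45.00, 159.10).
triangular fin: A = ½·75·115 = 4312.50, centroid at (115.00, 38.33).
ΣA = 20093.36 in², ΣAx_c = 1206076.32 in³, ΣAy_c = 1553383.26 in³.
x_c = 1206076.32/20093.36 = 60.02 in; y_c = 1553383.26/20093.36 = 77.31 in.

x_c = 60.02 in, y_c = 77.31 in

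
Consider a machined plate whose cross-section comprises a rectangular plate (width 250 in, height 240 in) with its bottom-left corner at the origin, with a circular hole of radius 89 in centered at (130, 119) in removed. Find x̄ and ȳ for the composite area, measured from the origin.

x̄ = 121.46 in, ȳ = 120.71 in

plate: A = 250 × 240 = 60000.00, centroid at (125.00, 120.00).
hole: A = −π·89² = -24884.56, centroid at (130.00, 119.00).
ΣA = 35115.44 in²
ΣAx̄ = (60000.00)(125.00) + (-24884.56)(130.00) = 4265007.80 in³
ΣAȳ = (60000.00)(120.00) + (-24884.56)(119.00) = 4238737.91 in³
x̄ = 4265007.80 / 35115.44 = 121.46 in
ȳ = 4238737.91 / 35115.44 = 120.71 in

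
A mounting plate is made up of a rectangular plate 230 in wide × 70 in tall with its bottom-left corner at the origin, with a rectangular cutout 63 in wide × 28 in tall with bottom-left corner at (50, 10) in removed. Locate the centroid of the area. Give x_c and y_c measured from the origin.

plate: A = 230 × 70 = 16100.00, centroid at (115.00, 35.00).
hole: A = −(63 × 28) = -1764.00, centroid at (81.50, 24.00).
ΣA = 14336.00 in², ΣAx_c = 1707734.00 in³, ΣAy_c = 521164.00 in³.
x_c = 1707734.00/14336.00 = 119.12 in; y_c = 521164.00/14336.00 = 36.35 in.

x_c = 119.12 in, y_c = 36.35 in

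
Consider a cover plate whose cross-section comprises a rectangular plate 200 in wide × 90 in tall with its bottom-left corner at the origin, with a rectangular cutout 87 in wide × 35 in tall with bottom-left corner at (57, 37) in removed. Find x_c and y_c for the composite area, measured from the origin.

x_c = 99.90 in, y_c = 43.07 in

plate: A = 200 × 90 = 18000.00, centroid at (100.00, 45.00).
hole: A = −(87 × 35) = -3045.00, centroid at (100.50, 54.50).
ΣA = 14955.00 in²
ΣAx_c = (18000.00)(100.00) + (-3045.00)(100.50) = 1493977.50 in³
ΣAy_c = (18000.00)(45.00) + (-3045.00)(54.50) = 644047.50 in³
x_c = 1493977.50 / 14955.00 = 99.90 in
y_c = 644047.50 / 14955.00 = 43.07 in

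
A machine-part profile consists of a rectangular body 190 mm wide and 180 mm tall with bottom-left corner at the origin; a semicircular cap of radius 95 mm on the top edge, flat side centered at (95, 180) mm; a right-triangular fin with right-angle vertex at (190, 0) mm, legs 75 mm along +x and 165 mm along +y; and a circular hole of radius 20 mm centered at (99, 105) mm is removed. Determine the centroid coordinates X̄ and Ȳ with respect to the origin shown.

X̄ = 108.83 mm, Ȳ = 120.24 mm

Part | A | x̄ᵢ | ȳᵢ | A·x̄ᵢ | A·ȳᵢ
rectangular body | 34200.00 | 95.00 | 90.00 | 3249000.00 | 3078000.00
semicircular top | 14176.44 | 95.00 | 220.32 | 1346761.50 | 3123341.97
triangular fin | 6187.50 | 215.00 | 55.00 | 1330312.50 | 340312.50
hole | -1256.64 | 99.00 | 105.00 | -124407.07 | -131946.89
Σ | 53307.30 |  |  | 5801666.93 | 6409707.57
X̄ = 5801666.93 / 53307.30 = 108.83 mm
Ȳ = 6409707.57 / 53307.30 = 120.24 mm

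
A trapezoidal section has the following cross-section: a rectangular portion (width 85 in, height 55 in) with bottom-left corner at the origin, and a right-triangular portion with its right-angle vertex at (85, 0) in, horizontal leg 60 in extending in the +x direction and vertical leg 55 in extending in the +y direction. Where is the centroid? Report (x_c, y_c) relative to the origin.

rectangular portion: A = 85 × 55 = 4675.00, centroid at (42.50, 27.50).
triangular portion: A = ½·60·55 = 1650.00, centroid at (105.00, 18.33).
ΣA = 6325.00 in²
ΣAx_c = (4675.00)(42.50) + (1650.00)(105.00) = 371937.50 in³
ΣAy_c = (4675.00)(27.50) + (1650.00)(18.33) = 158812.50 in³
x_c = 371937.50 / 6325.00 = 58.80 in
y_c = 158812.50 / 6325.00 = 25.11 in

x_c = 58.80 in, y_c = 25.11 in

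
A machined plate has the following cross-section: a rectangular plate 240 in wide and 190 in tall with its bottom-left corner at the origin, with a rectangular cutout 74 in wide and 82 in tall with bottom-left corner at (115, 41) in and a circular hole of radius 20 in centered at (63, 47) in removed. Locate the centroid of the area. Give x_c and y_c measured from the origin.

x_c = 116.80 in, y_c = 98.64 in

plate: A = 240 × 190 = 45600.00, centroid at (120.00, 95.00).
hole 1: A = −(74 × 82) = -6068.00, centroid at (152.00, 82.00).
hole 2: A = −π·20² = -1256.64, centroid at (63.00, 47.00).
ΣA = 38275.36 in²
ΣAx_c = (45600.00)(120.00) + (-6068.00)(152.00) + (-1256.64)(63.00) = 4470495.87 in³
ΣAy_c = (45600.00)(95.00) + (-6068.00)(82.00) + (-1256.64)(47.00) = 3775362.06 in³
x_c = 4470495.87 / 38275.36 = 116.80 in
y_c = 3775362.06 / 38275.36 = 98.64 in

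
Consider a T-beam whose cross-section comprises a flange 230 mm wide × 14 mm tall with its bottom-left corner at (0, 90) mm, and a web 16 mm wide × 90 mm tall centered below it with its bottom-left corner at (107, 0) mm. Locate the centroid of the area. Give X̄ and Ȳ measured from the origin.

X̄ = 115.00 mm, Ȳ = 80.93 mm

web: A = 16 × 90 = 1440.00, centroid at (115.00, 45.00).
flange: A = 230 × 14 = 3220.00, centroid at (115.00, 97.00).
ΣA = 4660.00 mm², ΣAX̄ = 535900.00 mm³, ΣAȲ = 377140.00 mm³.
X̄ = 535900.00/4660.00 = 115.00 mm; Ȳ = 377140.00/4660.00 = 80.93 mm.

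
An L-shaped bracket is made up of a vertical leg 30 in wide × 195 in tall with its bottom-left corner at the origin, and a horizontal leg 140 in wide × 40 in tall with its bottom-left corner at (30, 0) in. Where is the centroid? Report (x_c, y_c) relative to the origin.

vertical leg: A = 30 × 195 = 5850.00, centroid at (15.00, 97.50).
horizontal leg: A = 140 × 40 = 5600.00, centroid at (100.00, 20.00).
ΣA = 11450.00 in², ΣAx_c = 647750.00 in³, ΣAy_c = 682375.00 in³.
x_c = 647750.00/11450.00 = 56.57 in; y_c = 682375.00/11450.00 = 59.60 in.

x_c = 56.57 in, y_c = 59.60 in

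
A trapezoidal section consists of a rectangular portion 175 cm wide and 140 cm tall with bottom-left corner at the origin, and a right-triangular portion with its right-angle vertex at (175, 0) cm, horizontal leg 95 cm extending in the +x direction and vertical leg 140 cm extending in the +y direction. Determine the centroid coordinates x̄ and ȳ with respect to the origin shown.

x̄ = 112.94 cm, ȳ = 65.02 cm

rectangular portion: A = 175 × 140 = 24500.00, centroid at (87.50, 70.00).
triangular portion: A = ½·95·140 = 6650.00, centroid at (206.67, 46.67).
ΣA = 31150.00 cm², ΣAx̄ = 3518083.33 cm³, ΣAȳ = 2025333.33 cm³.
x̄ = 3518083.33/31150.00 = 112.94 cm; ȳ = 2025333.33/31150.00 = 65.02 cm.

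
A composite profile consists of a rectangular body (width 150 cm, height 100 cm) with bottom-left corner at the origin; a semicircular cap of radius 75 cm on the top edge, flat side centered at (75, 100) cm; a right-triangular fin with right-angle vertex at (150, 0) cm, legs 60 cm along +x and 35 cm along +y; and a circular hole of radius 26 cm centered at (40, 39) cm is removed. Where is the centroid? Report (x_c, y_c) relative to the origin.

x_c = 82.65 cm, y_c = 81.02 cm

rectangular body: A = 150 × 100 = 15000.00, centroid at (75.00, 50.00).
semicircular top: A = ½π·75² = 8835.73, centroid at (75.00, 131.83).
triangular fin: A = ½·60·35 = 1050.00, centroid at (170.00, 11.67).
hole: A = −π·26² = -2123.72, centroid at (40.00, 39.00).
ΣA = 22762.01 cm²
ΣAx_c = (15000.00)(75.00) + (8835.73)(75.00) + (1050.00)(170.00) + (-2123.72)(40.00) = 1881231.04 cm³
ΣAy_c = (15000.00)(50.00) + (8835.73)(131.83) + (1050.00)(11.67) + (-2123.72)(39.00) = 1844247.99 cm³
x_c = 1881231.04 / 22762.01 = 82.65 cm
y_c = 1844247.99 / 22762.01 = 81.02 cm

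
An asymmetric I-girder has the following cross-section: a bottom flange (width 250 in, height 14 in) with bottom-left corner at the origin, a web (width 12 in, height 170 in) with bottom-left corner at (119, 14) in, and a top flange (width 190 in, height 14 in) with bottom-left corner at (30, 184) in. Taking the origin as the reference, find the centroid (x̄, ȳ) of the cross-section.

x̄ = 125.00 in, ȳ = 89.58 in

bottom flange: A = 250 × 14 = 3500.00, centroid at (125.00, 7.00).
web: A = 12 × 170 = 2040.00, centroid at (125.00, 99.00).
top flange: A = 190 × 14 = 2660.00, centroid at (125.00, 191.00).
ΣA = 8200.00 in², ΣAx̄ = 1025000.00 in³, ΣAȳ = 734520.00 in³.
x̄ = 1025000.00/8200.00 = 125.00 in; ȳ = 734520.00/8200.00 = 89.58 in.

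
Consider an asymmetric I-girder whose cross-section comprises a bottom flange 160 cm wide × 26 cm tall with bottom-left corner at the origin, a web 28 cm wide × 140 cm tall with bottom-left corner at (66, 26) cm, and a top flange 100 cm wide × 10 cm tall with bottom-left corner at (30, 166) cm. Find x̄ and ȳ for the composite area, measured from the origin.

x̄ = 80.00 cm, ȳ = 66.23 cm

Part | A | x̄ᵢ | ȳᵢ | A·x̄ᵢ | A·ȳᵢ
bottom flange | 4160.00 | 80.00 | 13.00 | 332800.00 | 54080.00
web | 3920.00 | 80.00 | 96.00 | 313600.00 | 376320.00
top flange | 1000.00 | 80.00 | 171.00 | 80000.00 | 171000.00
Σ | 9080.00 |  |  | 726400.00 | 601400.00
x̄ = 726400.00 / 9080.00 = 80.00 cm
ȳ = 601400.00 / 9080.00 = 66.23 cm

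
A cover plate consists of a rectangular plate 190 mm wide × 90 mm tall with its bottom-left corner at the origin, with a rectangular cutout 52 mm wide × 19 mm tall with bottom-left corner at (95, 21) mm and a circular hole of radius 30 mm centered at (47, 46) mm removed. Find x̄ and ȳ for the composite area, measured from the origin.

x̄ = 103.28 mm, ȳ = 45.87 mm

plate: A = 190 × 90 = 17100.00, centroid at (95.00, 45.00).
hole 1: A = −(52 × 19) = -988.00, centroid at (121.00, 30.50).
hole 2: A = −π·30² = -2827.43, centroid at (47.00, 46.00).
ΣA = 13284.57 mm², ΣAx̄ = 1372062.63 mm³, ΣAȳ = 609304.06 mm³.
x̄ = 1372062.63/13284.57 = 103.28 mm; ȳ = 609304.06/13284.57 = 45.87 mm.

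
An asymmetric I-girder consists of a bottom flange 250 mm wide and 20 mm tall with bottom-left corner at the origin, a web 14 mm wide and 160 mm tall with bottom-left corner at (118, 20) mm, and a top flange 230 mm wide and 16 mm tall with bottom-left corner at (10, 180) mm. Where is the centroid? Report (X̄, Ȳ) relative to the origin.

bottom flange: A = 250 × 20 = 5000.00, centroid at (125.00, 10.00).
web: A = 14 × 160 = 2240.00, centroid at (125.00, 100.00).
top flange: A = 230 × 16 = 3680.00, centroid at (125.00, 188.00).
ΣA = 10920.00 mm²
ΣAX̄ = (5000.00)(125.00) + (2240.00)(125.00) + (3680.00)(125.00) = 1365000.00 mm³
ΣAȲ = (5000.00)(10.00) + (2240.00)(100.00) + (3680.00)(188.00) = 965840.00 mm³
X̄ = 1365000.00 / 10920.00 = 125.00 mm
Ȳ = 965840.00 / 10920.00 = 88.45 mm

X̄ = 125.00 mm, Ȳ = 88.45 mm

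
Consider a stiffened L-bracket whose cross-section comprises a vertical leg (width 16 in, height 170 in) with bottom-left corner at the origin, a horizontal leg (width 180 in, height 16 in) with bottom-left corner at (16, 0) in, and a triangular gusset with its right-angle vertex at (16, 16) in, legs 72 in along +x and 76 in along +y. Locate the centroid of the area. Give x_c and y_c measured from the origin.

x_c = 52.36 in, y_c = 44.07 in

vertical leg: A = 16 × 170 = 2720.00, centroid at (8.00, 85.00).
horizontal leg: A = 180 × 16 = 2880.00, centroid at (106.00, 8.00).
gusset: A = ½·72·76 = 2736.00, centroid at (40.00, 41.33).
ΣA = 8336.00 in², ΣAx_c = 436480.00 in³, ΣAy_c = 367328.00 in³.
x_c = 436480.00/8336.00 = 52.36 in; y_c = 367328.00/8336.00 = 44.07 in.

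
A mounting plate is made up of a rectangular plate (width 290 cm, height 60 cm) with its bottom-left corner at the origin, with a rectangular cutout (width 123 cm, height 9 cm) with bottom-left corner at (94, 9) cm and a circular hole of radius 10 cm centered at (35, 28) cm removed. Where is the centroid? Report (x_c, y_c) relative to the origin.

x_c = 146.44 cm, y_c = 31.18 cm

plate: A = 290 × 60 = 17400.00, centroid at (145.00, 30.00).
hole 1: A = −(123 × 9) = -1107.00, centroid at (155.50, 13.50).
hole 2: A = −π·10² = -314.16, centroid at (35.00, 28.00).
ΣA = 15978.84 cm², ΣAx_c = 2339865.93 cm³, ΣAy_c = 498259.04 cm³.
x_c = 2339865.93/15978.84 = 146.44 cm; y_c = 498259.04/15978.84 = 31.18 cm.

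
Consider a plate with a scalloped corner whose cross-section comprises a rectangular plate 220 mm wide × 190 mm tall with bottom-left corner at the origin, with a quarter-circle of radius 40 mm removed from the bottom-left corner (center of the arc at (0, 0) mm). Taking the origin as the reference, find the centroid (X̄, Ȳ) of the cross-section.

plate: A = 220 × 190 = 41800.00, centroid at (110.00, 95.00).
removed quarter-circle: A = −¼π·40² = -1256.64, centroid at (16.98, 16.98).
ΣA = 40543.36 mm², ΣAX̄ = 4576666.67 mm³, ΣAȲ = 3949666.67 mm³.
X̄ = 4576666.67/40543.36 = 112.88 mm; Ȳ = 3949666.67/40543.36 = 97.42 mm.

X̄ = 112.88 mm, Ȳ = 97.42 mm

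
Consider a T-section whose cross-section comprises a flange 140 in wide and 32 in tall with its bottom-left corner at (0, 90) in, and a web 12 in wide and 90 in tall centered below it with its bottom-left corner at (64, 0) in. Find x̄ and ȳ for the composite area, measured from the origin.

Part | A | x̄ᵢ | ȳᵢ | A·x̄ᵢ | A·ȳᵢ
web | 1080.00 | 70.00 | 45.00 | 75600.00 | 48600.00
flange | 4480.00 | 70.00 | 106.00 | 313600.00 | 474880.00
Σ | 5560.00 |  |  | 389200.00 | 523480.00
x̄ = 389200.00 / 5560.00 = 70.00 in
ȳ = 523480.00 / 5560.00 = 94.15 in

x̄ = 70.00 in, ȳ = 94.15 in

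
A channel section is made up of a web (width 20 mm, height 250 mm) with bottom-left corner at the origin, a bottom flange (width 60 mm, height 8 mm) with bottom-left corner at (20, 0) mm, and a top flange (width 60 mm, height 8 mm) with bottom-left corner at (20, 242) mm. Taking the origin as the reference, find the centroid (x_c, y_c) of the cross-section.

x_c = 16.44 mm, y_c = 125.00 mm

web: A = 20 × 250 = 5000.00, centroid at (10.00, 125.00).
bottom flange: A = 60 × 8 = 480.00, centroid at (50.00, 4.00).
top flange: A = 60 × 8 = 480.00, centroid at (50.00, 246.00).
ΣA = 5960.00 mm²
ΣAx_c = (5000.00)(10.00) + (480.00)(50.00) + (480.00)(50.00) = 98000.00 mm³
ΣAy_c = (5000.00)(125.00) + (480.00)(4.00) + (480.00)(246.00) = 745000.00 mm³
x_c = 98000.00 / 5960.00 = 16.44 mm
y_c = 745000.00 / 5960.00 = 125.00 mm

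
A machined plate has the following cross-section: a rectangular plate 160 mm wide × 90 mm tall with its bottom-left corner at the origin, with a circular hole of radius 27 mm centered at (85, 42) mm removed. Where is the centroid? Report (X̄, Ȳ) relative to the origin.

Part | A | x̄ᵢ | ȳᵢ | A·x̄ᵢ | A·ȳᵢ
plate | 14400.00 | 80.00 | 45.00 | 1152000.00 | 648000.00
hole | -2290.22 | 85.00 | 42.00 | -194668.79 | -96189.28
Σ | 12109.78 |  |  | 957331.21 | 551810.72
X̄ = 957331.21 / 12109.78 = 79.05 mm
Ȳ = 551810.72 / 12109.78 = 45.57 mm

X̄ = 79.05 mm, Ȳ = 45.57 mm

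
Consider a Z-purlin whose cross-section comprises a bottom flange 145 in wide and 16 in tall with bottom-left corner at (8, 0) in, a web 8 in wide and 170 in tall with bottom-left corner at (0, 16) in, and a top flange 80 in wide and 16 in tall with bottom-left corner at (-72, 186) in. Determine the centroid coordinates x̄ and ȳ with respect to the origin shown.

bottom flange: A = 145 × 16 = 2320.00, centroid at (80.50, 8.00).
web: A = 8 × 170 = 1360.00, centroid at (4.00, 101.00).
top flange: A = 80 × 16 = 1280.00, centroid at (-32.00, 194.00).
ΣA = 4960.00 in², ΣAx̄ = 151240.00 in³, ΣAȳ = 404240.00 in³.
x̄ = 151240.00/4960.00 = 30.49 in; ȳ = 404240.00/4960.00 = 81.50 in.

x̄ = 30.49 in, ȳ = 81.50 in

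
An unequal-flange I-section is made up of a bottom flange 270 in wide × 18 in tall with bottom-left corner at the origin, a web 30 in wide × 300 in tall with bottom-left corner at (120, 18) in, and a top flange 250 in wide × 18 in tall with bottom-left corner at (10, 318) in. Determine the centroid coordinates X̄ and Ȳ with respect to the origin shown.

bottom flange: A = 270 × 18 = 4860.00, centroid at (135.00, 9.00).
web: A = 30 × 300 = 9000.00, centroid at (135.00, 168.00).
top flange: A = 250 × 18 = 4500.00, centroid at (135.00, 327.00).
ΣA = 18360.00 in², ΣAX̄ = 2478600.00 in³, ΣAȲ = 3027240.00 in³.
X̄ = 2478600.00/18360.00 = 135.00 in; Ȳ = 3027240.00/18360.00 = 164.88 in.

X̄ = 135.00 in, Ȳ = 164.88 in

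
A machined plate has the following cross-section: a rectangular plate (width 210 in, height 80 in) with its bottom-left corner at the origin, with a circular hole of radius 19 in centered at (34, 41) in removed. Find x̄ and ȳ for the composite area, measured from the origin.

x̄ = 110.14 in, ȳ = 39.93 in

Part | A | x̄ᵢ | ȳᵢ | A·x̄ᵢ | A·ȳᵢ
plate | 16800.00 | 105.00 | 40.00 | 1764000.00 | 672000.00
hole | -1134.11 | 34.00 | 41.00 | -38559.91 | -46498.71
Σ | 15665.89 |  |  | 1725440.09 | 625501.29
x̄ = 1725440.09 / 15665.89 = 110.14 in
ȳ = 625501.29 / 15665.89 = 39.93 in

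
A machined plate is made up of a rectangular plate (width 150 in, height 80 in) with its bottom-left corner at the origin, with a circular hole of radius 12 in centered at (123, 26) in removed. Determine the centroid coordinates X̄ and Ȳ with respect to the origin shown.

X̄ = 73.12 in, Ȳ = 40.55 in

plate: A = 150 × 80 = 12000.00, centroid at (75.00, 40.00).
hole: A = −π·12² = -452.39, centroid at (123.00, 26.00).
ΣA = 11547.61 in², ΣAX̄ = 844356.11 in³, ΣAȲ = 468237.88 in³.
X̄ = 844356.11/11547.61 = 73.12 in; Ȳ = 468237.88/11547.61 = 40.55 in.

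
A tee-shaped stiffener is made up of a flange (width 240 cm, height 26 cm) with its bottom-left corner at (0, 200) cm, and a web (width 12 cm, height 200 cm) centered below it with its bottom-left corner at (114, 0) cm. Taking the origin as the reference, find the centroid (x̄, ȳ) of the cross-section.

web: A = 12 × 200 = 2400.00, centroid at (120.00, 100.00).
flange: A = 240 × 26 = 6240.00, centroid at (120.00, 213.00).
ΣA = 8640.00 cm²
ΣAx̄ = (2400.00)(120.00) + (6240.00)(120.00) = 1036800.00 cm³
ΣAȳ = (2400.00)(100.00) + (6240.00)(213.00) = 1569120.00 cm³
x̄ = 1036800.00 / 8640.00 = 120.00 cm
ȳ = 1569120.00 / 8640.00 = 181.61 cm

x̄ = 120.00 cm, ȳ = 181.61 cm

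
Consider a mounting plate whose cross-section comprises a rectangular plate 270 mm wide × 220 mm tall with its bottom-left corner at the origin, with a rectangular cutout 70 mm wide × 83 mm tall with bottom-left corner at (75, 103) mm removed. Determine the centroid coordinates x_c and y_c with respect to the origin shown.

plate: A = 270 × 220 = 59400.00, centroid at (135.00, 110.00).
hole: A = −(70 × 83) = -5810.00, centroid at (110.00, 144.50).
ΣA = 53590.00 mm²
ΣAx_c = (59400.00)(135.00) + (-5810.00)(110.00) = 7379900.00 mm³
ΣAy_c = (59400.00)(110.00) + (-5810.00)(144.50) = 5694455.00 mm³
x_c = 7379900.00 / 53590.00 = 137.71 mm
y_c = 5694455.00 / 53590.00 = 106.26 mm

x_c = 137.71 mm, y_c = 106.26 mm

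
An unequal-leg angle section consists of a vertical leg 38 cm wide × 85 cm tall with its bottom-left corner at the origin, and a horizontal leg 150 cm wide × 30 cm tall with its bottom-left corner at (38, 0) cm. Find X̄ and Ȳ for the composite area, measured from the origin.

X̄ = 73.72 cm, Ȳ = 26.49 cm

vertical leg: A = 38 × 85 = 3230.00, centroid at (19.00, 42.50).
horizontal leg: A = 150 × 30 = 4500.00, centroid at (113.00, 15.00).
ΣA = 7730.00 cm²
ΣAX̄ = (3230.00)(19.00) + (4500.00)(113.00) = 569870.00 cm³
ΣAȲ = (3230.00)(42.50) + (4500.00)(15.00) = 204775.00 cm³
X̄ = 569870.00 / 7730.00 = 73.72 cm
Ȳ = 204775.00 / 7730.00 = 26.49 cm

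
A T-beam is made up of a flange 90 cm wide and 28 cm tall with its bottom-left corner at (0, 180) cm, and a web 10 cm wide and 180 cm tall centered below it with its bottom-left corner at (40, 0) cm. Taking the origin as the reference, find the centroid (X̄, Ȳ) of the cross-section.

X̄ = 45.00 cm, Ȳ = 150.67 cm

web: A = 10 × 180 = 1800.00, centroid at (45.00, 90.00).
flange: A = 90 × 28 = 2520.00, centroid at (45.00, 194.00).
ΣA = 4320.00 cm²
ΣAX̄ = (1800.00)(45.00) + (2520.00)(45.00) = 194400.00 cm³
ΣAȲ = (1800.00)(90.00) + (2520.00)(194.00) = 650880.00 cm³
X̄ = 194400.00 / 4320.00 = 45.00 cm
Ȳ = 650880.00 / 4320.00 = 150.67 cm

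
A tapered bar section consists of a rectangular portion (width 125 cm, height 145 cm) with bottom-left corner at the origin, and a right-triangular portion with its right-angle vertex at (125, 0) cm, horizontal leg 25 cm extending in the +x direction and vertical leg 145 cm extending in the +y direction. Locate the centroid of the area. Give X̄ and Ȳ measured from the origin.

X̄ = 68.94 cm, Ȳ = 70.30 cm

Part | A | x̄ᵢ | ȳᵢ | A·x̄ᵢ | A·ȳᵢ
rectangular portion | 18125.00 | 62.50 | 72.50 | 1132812.50 | 1314062.50
triangular portion | 1812.50 | 133.33 | 48.33 | 241666.67 | 87604.17
Σ | 19937.50 |  |  | 1374479.17 | 1401666.67
X̄ = 1374479.17 / 19937.50 = 68.94 cm
Ȳ = 1401666.67 / 19937.50 = 70.30 cm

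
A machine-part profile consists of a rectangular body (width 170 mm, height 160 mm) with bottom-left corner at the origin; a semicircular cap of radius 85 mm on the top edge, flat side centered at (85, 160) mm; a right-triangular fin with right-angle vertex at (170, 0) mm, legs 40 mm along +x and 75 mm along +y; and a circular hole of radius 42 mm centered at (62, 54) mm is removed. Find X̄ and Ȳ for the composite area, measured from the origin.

Part | A | x̄ᵢ | ȳᵢ | A·x̄ᵢ | A·ȳᵢ
rectangular body | 27200.00 | 85.00 | 80.00 | 2312000.00 | 2176000.00
semicircular top | 11349.00 | 85.00 | 196.08 | 964665.29 | 2225257.22
triangular fin | 1500.00 | 183.33 | 25.00 | 275000.00 | 37500.00
hole | -5541.77 | 62.00 | 54.00 | -343589.71 | -299255.55
Σ | 34507.23 |  |  | 3208075.59 | 4139501.67
X̄ = 3208075.59 / 34507.23 = 92.97 mm
Ȳ = 4139501.67 / 34507.23 = 119.96 mm

X̄ = 92.97 mm, Ȳ = 119.96 mm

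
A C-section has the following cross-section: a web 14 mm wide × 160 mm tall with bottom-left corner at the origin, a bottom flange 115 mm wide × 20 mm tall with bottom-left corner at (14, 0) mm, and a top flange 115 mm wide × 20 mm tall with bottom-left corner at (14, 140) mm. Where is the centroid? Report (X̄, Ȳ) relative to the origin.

X̄ = 50.38 mm, Ȳ = 80.00 mm

Part | A | x̄ᵢ | ȳᵢ | A·x̄ᵢ | A·ȳᵢ
web | 2240.00 | 7.00 | 80.00 | 15680.00 | 179200.00
bottom flange | 2300.00 | 71.50 | 10.00 | 164450.00 | 23000.00
top flange | 2300.00 | 71.50 | 150.00 | 164450.00 | 345000.00
Σ | 6840.00 |  |  | 344580.00 | 547200.00
X̄ = 344580.00 / 6840.00 = 50.38 mm
Ȳ = 547200.00 / 6840.00 = 80.00 mm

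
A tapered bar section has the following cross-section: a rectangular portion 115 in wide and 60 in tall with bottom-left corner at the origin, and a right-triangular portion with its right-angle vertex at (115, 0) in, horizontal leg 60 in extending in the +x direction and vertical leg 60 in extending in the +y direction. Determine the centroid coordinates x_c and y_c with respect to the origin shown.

x_c = 73.53 in, y_c = 27.93 in

Part | A | x̄ᵢ | ȳᵢ | A·x̄ᵢ | A·ȳᵢ
rectangular portion | 6900.00 | 57.50 | 30.00 | 396750.00 | 207000.00
triangular portion | 1800.00 | 135.00 | 20.00 | 243000.00 | 36000.00
Σ | 8700.00 |  |  | 639750.00 | 243000.00
x_c = 639750.00 / 8700.00 = 73.53 in
y_c = 243000.00 / 8700.00 = 27.93 in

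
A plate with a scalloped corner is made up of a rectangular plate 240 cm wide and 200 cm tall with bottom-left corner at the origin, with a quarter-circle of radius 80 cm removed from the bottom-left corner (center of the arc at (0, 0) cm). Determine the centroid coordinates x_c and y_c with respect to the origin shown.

x_c = 130.06 cm, y_c = 107.73 cm

plate: A = 240 × 200 = 48000.00, centroid at (120.00, 100.00).
removed quarter-circle: A = −¼π·80² = -5026.55, centroid at (33.95, 33.95).
ΣA = 42973.45 cm², ΣAx_c = 5589333.33 cm³, ΣAy_c = 4629333.33 cm³.
x_c = 5589333.33/42973.45 = 130.06 cm; y_c = 4629333.33/42973.45 = 107.73 cm.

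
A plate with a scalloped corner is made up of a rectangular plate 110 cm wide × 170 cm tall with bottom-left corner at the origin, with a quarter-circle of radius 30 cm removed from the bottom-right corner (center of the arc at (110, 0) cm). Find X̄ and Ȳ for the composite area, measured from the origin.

X̄ = 53.34 cm, Ȳ = 87.84 cm

plate: A = 110 × 170 = 18700.00, centroid at (55.00, 85.00).
removed quarter-circle: A = −¼π·30² = -706.86, centroid at (97.27, 12.73).
ΣA = 17993.14 cm²
ΣAX̄ = (18700.00)(55.00) + (-706.86)(97.27) = 959745.58 cm³
ΣAȲ = (18700.00)(85.00) + (-706.86)(12.73) = 1580500.00 cm³
X̄ = 959745.58 / 17993.14 = 53.34 cm
Ȳ = 1580500.00 / 17993.14 = 87.84 cm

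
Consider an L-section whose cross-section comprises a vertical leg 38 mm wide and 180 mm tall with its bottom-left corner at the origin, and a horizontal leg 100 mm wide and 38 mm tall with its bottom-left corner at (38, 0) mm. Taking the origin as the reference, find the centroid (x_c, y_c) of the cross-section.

Part | A | x̄ᵢ | ȳᵢ | A·x̄ᵢ | A·ȳᵢ
vertical leg | 6840.00 | 19.00 | 90.00 | 129960.00 | 615600.00
horizontal leg | 3800.00 | 88.00 | 19.00 | 334400.00 | 72200.00
Σ | 10640.00 |  |  | 464360.00 | 687800.00
x_c = 464360.00 / 10640.00 = 43.64 mm
y_c = 687800.00 / 10640.00 = 64.64 mm

x_c = 43.64 mm, y_c = 64.64 mm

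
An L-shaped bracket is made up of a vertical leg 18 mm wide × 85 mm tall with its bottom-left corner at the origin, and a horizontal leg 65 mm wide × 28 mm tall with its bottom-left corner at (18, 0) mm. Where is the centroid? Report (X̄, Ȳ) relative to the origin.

X̄ = 31.55 mm, Ȳ = 27.02 mm

vertical leg: A = 18 × 85 = 1530.00, centroid at (9.00, 42.50).
horizontal leg: A = 65 × 28 = 1820.00, centroid at (50.50, 14.00).
ΣA = 3350.00 mm², ΣAX̄ = 105680.00 mm³, ΣAȲ = 90505.00 mm³.
X̄ = 105680.00/3350.00 = 31.55 mm; Ȳ = 90505.00/3350.00 = 27.02 mm.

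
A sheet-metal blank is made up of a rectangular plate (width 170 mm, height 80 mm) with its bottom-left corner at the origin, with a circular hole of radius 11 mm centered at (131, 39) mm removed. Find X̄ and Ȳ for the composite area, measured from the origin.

plate: A = 170 × 80 = 13600.00, centroid at (85.00, 40.00).
hole: A = −π·11² = -380.13, centroid at (131.00, 39.00).
ΣA = 13219.87 mm²
ΣAX̄ = (13600.00)(85.00) + (-380.13)(131.00) = 1106202.61 mm³
ΣAȲ = (13600.00)(40.00) + (-380.13)(39.00) = 529174.82 mm³
X̄ = 1106202.61 / 13219.87 = 83.68 mm
Ȳ = 529174.82 / 13219.87 = 40.03 mm

X̄ = 83.68 mm, Ȳ = 40.03 mm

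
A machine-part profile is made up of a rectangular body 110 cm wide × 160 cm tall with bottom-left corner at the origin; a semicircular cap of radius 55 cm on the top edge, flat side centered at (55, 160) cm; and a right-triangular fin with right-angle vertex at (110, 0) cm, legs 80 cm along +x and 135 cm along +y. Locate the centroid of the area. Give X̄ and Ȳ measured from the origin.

X̄ = 70.89 cm, Ȳ = 90.88 cm

Part | A | x̄ᵢ | ȳᵢ | A·x̄ᵢ | A·ȳᵢ
rectangular body | 17600.00 | 55.00 | 80.00 | 968000.00 | 1408000.00
semicircular top | 4751.66 | 55.00 | 183.34 | 261341.24 | 871182.09
triangular fin | 5400.00 | 136.67 | 45.00 | 738000.00 | 243000.00
Σ | 27751.66 |  |  | 1967341.24 | 2522182.09
X̄ = 1967341.24 / 27751.66 = 70.89 cm
Ȳ = 2522182.09 / 27751.66 = 90.88 cm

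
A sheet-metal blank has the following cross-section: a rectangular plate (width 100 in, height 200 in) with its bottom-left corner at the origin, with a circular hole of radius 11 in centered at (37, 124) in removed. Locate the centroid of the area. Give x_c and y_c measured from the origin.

x_c = 50.25 in, y_c = 99.54 in

plate: A = 100 × 200 = 20000.00, centroid at (50.00, 100.00).
hole: A = −π·11² = -380.13, centroid at (37.00, 124.00).
ΣA = 19619.87 in², ΣAx_c = 985935.09 in³, ΣAy_c = 1952863.54 in³.
x_c = 985935.09/19619.87 = 50.25 in; y_c = 1952863.54/19619.87 = 99.54 in.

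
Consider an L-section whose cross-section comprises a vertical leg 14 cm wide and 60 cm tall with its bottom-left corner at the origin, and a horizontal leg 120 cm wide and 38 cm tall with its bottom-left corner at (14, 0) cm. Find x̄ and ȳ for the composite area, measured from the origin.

vertical leg: A = 14 × 60 = 840.00, centroid at (7.00, 30.00).
horizontal leg: A = 120 × 38 = 4560.00, centroid at (74.00, 19.00).
ΣA = 5400.00 cm², ΣAx̄ = 343320.00 cm³, ΣAȳ = 111840.00 cm³.
x̄ = 343320.00/5400.00 = 63.58 cm; ȳ = 111840.00/5400.00 = 20.71 cm.

x̄ = 63.58 cm, ȳ = 20.71 cm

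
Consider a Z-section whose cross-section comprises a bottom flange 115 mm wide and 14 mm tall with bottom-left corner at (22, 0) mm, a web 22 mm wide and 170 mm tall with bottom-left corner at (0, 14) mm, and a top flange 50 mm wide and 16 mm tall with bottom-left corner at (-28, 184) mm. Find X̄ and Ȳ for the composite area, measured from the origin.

bottom flange: A = 115 × 14 = 1610.00, centroid at (79.50, 7.00).
web: A = 22 × 170 = 3740.00, centroid at (11.00, 99.00).
top flange: A = 50 × 16 = 800.00, centroid at (-3.00, 192.00).
ΣA = 6150.00 mm², ΣAX̄ = 166735.00 mm³, ΣAȲ = 535130.00 mm³.
X̄ = 166735.00/6150.00 = 27.11 mm; Ȳ = 535130.00/6150.00 = 87.01 mm.

X̄ = 27.11 mm, Ȳ = 87.01 mm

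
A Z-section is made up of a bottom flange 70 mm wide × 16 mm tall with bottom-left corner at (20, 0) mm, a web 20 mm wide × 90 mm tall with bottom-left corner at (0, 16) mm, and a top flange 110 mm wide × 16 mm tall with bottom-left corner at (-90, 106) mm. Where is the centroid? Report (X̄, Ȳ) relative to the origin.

Part | A | x̄ᵢ | ȳᵢ | A·x̄ᵢ | A·ȳᵢ
bottom flange | 1120.00 | 55.00 | 8.00 | 61600.00 | 8960.00
web | 1800.00 | 10.00 | 61.00 | 18000.00 | 109800.00
top flange | 1760.00 | -35.00 | 114.00 | -61600.00 | 200640.00
Σ | 4680.00 |  |  | 18000.00 | 319400.00
X̄ = 18000.00 / 4680.00 = 3.85 mm
Ȳ = 319400.00 / 4680.00 = 68.25 mm

X̄ = 3.85 mm, Ȳ = 68.25 mm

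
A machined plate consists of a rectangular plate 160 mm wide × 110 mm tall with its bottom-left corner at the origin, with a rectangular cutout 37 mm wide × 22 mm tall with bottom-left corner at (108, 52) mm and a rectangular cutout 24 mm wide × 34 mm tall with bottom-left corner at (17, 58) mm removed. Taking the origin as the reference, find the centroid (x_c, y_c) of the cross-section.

x_c = 80.24 mm, y_c = 53.57 mm

plate: A = 160 × 110 = 17600.00, centroid at (80.00, 55.00).
hole 1: A = −(37 × 22) = -814.00, centroid at (126.50, 63.00).
hole 2: A = −(24 × 34) = -816.00, centroid at (29.00, 75.00).
ΣA = 15970.00 mm², ΣAx_c = 1281365.00 mm³, ΣAy_c = 855518.00 mm³.
x_c = 1281365.00/15970.00 = 80.24 mm; y_c = 855518.00/15970.00 = 53.57 mm.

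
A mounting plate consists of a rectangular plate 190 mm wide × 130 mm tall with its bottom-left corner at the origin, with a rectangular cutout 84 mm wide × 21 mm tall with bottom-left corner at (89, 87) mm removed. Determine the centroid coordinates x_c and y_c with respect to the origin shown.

plate: A = 190 × 130 = 24700.00, centroid at (95.00, 65.00).
hole: A = −(84 × 21) = -1764.00, centroid at (131.00, 97.50).
ΣA = 22936.00 mm², ΣAx_c = 2115416.00 mm³, ΣAy_c = 1433510.00 mm³.
x_c = 2115416.00/22936.00 = 92.23 mm; y_c = 1433510.00/22936.00 = 62.50 mm.

x_c = 92.23 mm, y_c = 62.50 mm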